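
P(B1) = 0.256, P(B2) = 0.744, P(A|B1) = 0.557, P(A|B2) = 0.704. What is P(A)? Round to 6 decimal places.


P(A) = P(A|B1)*P(B1) + P(A|B2)*P(B2)
P(A|B1)*P(B1) = 0.557 * 0.256 = 0.142592
P(A|B2)*P(B2) = 0.704 * 0.744 = 0.523776
P(A) = 0.142592 + 0.523776 = 0.666368

0.666368


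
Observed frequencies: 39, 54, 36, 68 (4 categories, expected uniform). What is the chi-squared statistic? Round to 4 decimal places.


chi2 = sum((O-E)^2/E), E = total/4
total = 197, E = 197/4 = 49.25
(39 - 49.25)^2 / 49.25 = 105.0625 / 49.25 = 1681/788 ≈ 2.133249
(54 - 49.25)^2 / 49.25 = 22.5625 / 49.25 = 361/788 ≈ 0.458122
(36 - 49.25)^2 / 49.25 = 175.5625 / 49.25 = 2809/788 ≈ 3.564721
(68 - 49.25)^2 / 49.25 = 351.5625 / 49.25 = 5625/788 ≈ 7.138325
chi2 = 2619/197 ≈ 13.294416

13.2944


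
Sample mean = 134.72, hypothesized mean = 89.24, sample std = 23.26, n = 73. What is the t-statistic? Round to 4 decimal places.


t = (xbar - mu0) / (s/sqrt(n))
xbar - mu0 = 134.72 - 89.24 = 45.48
sqrt(73) ≈ 8.54400375
s/sqrt(n) = 23.26 / 8.54400375 ≈ 2.72237708
t = 45.48 / 2.72237708 ≈ 16.705988

16.7060


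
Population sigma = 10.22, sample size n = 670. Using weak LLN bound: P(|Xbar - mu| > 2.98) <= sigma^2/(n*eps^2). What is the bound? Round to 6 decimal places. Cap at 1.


bound = min(1, sigma^2/(n*eps^2))
sigma^2 = 10.22^2 = 104.4484
n*eps^2 = 670 * 2.98^2 = 670 * 8.8804 = 5949.868
sigma^2/(n*eps^2) = 104.4484 / 5949.868 ≈ 0.01755474

0.017555


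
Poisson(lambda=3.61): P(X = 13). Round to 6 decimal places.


P = e^(-lam) * lam^k / k!
e^(-3.61) ≈ 0.02705185
lam^k = 3.61^13 ≈ 17684534.180769
k! = 13! = 6227020800
P = 0.02705185 * 17684534.180769 / 6227020800 ≈ 0.000077

0.000077


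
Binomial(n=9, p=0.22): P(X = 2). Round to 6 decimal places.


P = C(n,k) * p^k * (1-p)^(n-k)
C(9,2) = 36
p^k = 0.22^2 = 0.0484
(1-p)^(n-k) = 0.78^7 ≈ 0.1756557
P = 36 * 0.0484 * 0.1756557 ≈ 0.306062

0.306062


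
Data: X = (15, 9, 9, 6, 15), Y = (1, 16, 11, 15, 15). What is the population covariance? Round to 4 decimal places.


Cov = (1/n)*sum((xi-xbar)(yi-ybar))
n = 5, xbar = 54/5 = 10.8, ybar = 58/5 = 11.6
sum((xi-xbar)(yi-ybar)) = -53.4
Cov = -53.4 / 5 = -10.68

-10.6800


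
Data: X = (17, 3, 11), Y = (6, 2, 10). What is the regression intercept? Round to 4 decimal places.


a = ybar - b*xbar, where b = sum((xi-xbar)(yi-ybar)) / sum((xi-xbar)^2)
n = 3, xbar = 31/3 ≈ 10.333333, ybar = 18/3 = 6
Sxy = sum((xi-xbar)(yi-ybar)) = 32
Sxx = sum((xi-xbar)^2) = 296/3 ≈ 98.666667
b = Sxy / Sxx = 12/37 ≈ 0.324324
a = 6 - 0.324324 * 10.333333 = 98/37 ≈ 2.648649

2.6486


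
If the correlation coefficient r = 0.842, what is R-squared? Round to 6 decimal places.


R^2 = r^2 = (0.842)^2 = 0.708964

0.708964


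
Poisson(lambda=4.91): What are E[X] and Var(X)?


E[X] = Var(X) = lambda = 4.91

4.91, 4.91


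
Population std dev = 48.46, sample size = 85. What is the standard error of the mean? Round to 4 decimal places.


SE = sigma / sqrt(n)
sqrt(85) ≈ 9.219544
SE = 48.46 / 9.219544 ≈ 5.256225

5.2562


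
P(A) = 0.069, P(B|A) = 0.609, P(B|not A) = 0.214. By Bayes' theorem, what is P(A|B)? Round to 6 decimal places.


P(A|B) = P(B|A)*P(A) / P(B), P(B) = P(B|A)*P(A) + P(B|not A)*P(not A)
P(B|A)*P(A) = 0.609 * 0.069 = 0.042021
P(B|not A)*P(not A) = 0.214 * 0.931 = 0.199234
P(B) = 0.042021 + 0.199234 = 0.241255
P(A|B) = 0.042021 / 0.241255 ≈ 0.17417670

0.174177


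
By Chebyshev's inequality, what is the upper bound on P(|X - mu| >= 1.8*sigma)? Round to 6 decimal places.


P <= 1/k^2
k^2 = 1.8^2 = 3.24
1/k^2 = 1 / 3.24 = 25/81 ≈ 0.30864198

0.308642


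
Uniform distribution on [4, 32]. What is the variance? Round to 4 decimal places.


Var = (b-a)^2 / 12
(b-a)^2 = (32 - 4)^2 = 784
Var = 784/12 ≈ 65.333333

65.3333


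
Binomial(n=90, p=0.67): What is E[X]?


E[X] = n*p = 90 * 0.67 = 60.3

60.3


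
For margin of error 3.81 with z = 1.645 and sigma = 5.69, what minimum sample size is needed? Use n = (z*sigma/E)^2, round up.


z*sigma/E = 1.645 * 5.69 / 3.81 ≈ 2.456706
(z*sigma/E)^2 ≈ 6.035405
round up: n = 7

7


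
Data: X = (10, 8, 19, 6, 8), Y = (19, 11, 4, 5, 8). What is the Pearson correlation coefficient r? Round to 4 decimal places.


r = sum((xi-xbar)(yi-ybar)) / sqrt(sum((xi-xbar)^2) * sum((yi-ybar)^2))
n = 5, xbar = 51/5 = 10.2, ybar = 47/5 = 9.4
Sxy = sum((xi-xbar)(yi-ybar)) = -31.4
Sxx = sum((xi-xbar)^2) = 104.8
Syy = sum((yi-ybar)^2) = 145.2
sqrt(Sxx*Syy) ≈ 123.357043
r = Sxy / sqrt(Sxx*Syy) = -31.4 / 123.357043 ≈ -0.254546

-0.2545


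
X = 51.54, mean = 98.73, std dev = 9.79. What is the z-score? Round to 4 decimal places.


z = (X - mu) / sigma
X - mu = 51.54 - 98.73 = -47.19
z = -47.19 / 9.79 = -429/89 ≈ -4.820225

-4.8202


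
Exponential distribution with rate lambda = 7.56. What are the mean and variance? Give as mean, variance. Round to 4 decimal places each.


mean = 1/lam, var = 1/lam^2
mean = 1 / 7.56 = 25/189 ≈ 0.132275
lam^2 = 7.56^2 = 57.1536
var = 1 / 57.1536 ≈ 0.017497

0.1323, 0.0175


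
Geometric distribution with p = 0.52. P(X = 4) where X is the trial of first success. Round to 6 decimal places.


P = (1-p)^(k-1) * p
(1-p)^(k-1) = 0.48^3 = 0.110592
P = 0.110592 * 0.52 = 0.05750784

0.057508


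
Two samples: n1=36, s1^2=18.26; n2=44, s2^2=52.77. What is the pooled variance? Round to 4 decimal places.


sp^2 = ((n1-1)*s1^2 + (n2-1)*s2^2)/(n1+n2-2)
(n1-1)*s1^2 = 35 * 18.26 = 639.1
(n2-1)*s2^2 = 43 * 52.77 = 2269.11
numerator = 639.1 + 2269.11 = 2908.21
n1+n2-2 = 78
sp^2 = 2908.21 / 78 = 290821/7800 ≈ 37.284744

37.2847


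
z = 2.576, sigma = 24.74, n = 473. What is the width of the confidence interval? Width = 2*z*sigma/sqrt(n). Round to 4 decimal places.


width = 2*z*sigma/sqrt(n)
2*z*sigma = 2 * 2.576 * 24.74 = 127.46048
sqrt(473) ≈ 21.748563
width = 127.46048 / 21.748563 ≈ 5.860639

5.8606


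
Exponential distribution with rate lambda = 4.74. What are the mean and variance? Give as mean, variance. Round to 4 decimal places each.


mean = 1/lam, var = 1/lam^2
mean = 1 / 4.74 = 50/237 ≈ 0.210970
lam^2 = 4.74^2 = 22.4676
var = 1 / 22.4676 ≈ 0.044509

0.2110, 0.0445


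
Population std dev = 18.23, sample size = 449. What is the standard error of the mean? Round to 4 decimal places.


SE = sigma / sqrt(n)
sqrt(449) ≈ 21.189620
SE = 18.23 / 21.189620 ≈ 0.860327

0.8603


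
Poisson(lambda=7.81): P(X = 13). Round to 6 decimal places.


P = e^(-lam) * lam^k / k!
e^(-7.81) ≈ 0.0004056580
lam^k = 7.81^13 ≈ 402219795076.146580
k! = 13! = 6227020800
P = 0.0004056580 * 402219795076.146580 / 6227020800 ≈ 0.026203

0.026203


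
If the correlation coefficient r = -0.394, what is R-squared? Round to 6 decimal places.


R^2 = r^2 = (-0.394)^2 = 0.155236

0.155236


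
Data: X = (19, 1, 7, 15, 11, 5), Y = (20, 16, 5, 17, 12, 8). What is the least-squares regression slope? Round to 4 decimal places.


b = sum((xi-xbar)(yi-ybar)) / sum((xi-xbar)^2)
n = 6, xbar = 58/6 = 29/3 ≈ 9.666667, ybar = 78/6 = 13
Sxy = sum((xi-xbar)(yi-ybar)) = 104
Sxx = sum((xi-xbar)^2) = 664/3 ≈ 221.333333
b = Sxy / Sxx = 39/83 ≈ 0.469880

0.4699


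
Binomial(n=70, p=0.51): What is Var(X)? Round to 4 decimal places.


Var = n*p*(1-p) = 70 * 0.51 * 0.49 = 17.493

17.4930


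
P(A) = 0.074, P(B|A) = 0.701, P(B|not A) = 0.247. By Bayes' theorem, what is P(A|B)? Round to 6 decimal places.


P(A|B) = P(B|A)*P(A) / P(B), P(B) = P(B|A)*P(A) + P(B|not A)*P(not A)
P(B|A)*P(A) = 0.701 * 0.074 = 0.051874
P(B|not A)*P(not A) = 0.247 * 0.926 = 0.228722
P(B) = 0.051874 + 0.228722 = 0.280596
P(A|B) = 0.051874 / 0.280596 ≈ 0.18487078

0.184871


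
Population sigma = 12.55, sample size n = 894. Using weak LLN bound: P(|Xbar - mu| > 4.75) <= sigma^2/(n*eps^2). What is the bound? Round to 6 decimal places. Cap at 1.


bound = min(1, sigma^2/(n*eps^2))
sigma^2 = 12.55^2 = 157.5025
n*eps^2 = 894 * 4.75^2 = 894 * 22.5625 = 20170.875
sigma^2/(n*eps^2) = 157.5025 / 20170.875 ≈ 0.00780841

0.007808


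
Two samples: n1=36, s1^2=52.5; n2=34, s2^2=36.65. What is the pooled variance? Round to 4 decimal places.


sp^2 = ((n1-1)*s1^2 + (n2-1)*s2^2)/(n1+n2-2)
(n1-1)*s1^2 = 35 * 52.5 = 1837.5
(n2-1)*s2^2 = 33 * 36.65 = 1209.45
numerator = 1837.5 + 1209.45 = 3046.95
n1+n2-2 = 68
sp^2 = 3046.95 / 68 = 60939/1360 ≈ 44.808088

44.8081


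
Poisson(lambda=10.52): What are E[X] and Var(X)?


E[X] = Var(X) = lambda = 10.52

10.52, 10.52


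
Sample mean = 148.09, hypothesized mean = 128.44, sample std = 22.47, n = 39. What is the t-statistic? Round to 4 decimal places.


t = (xbar - mu0) / (s/sqrt(n))
xbar - mu0 = 148.09 - 128.44 = 19.65
sqrt(39) ≈ 6.24499800
s/sqrt(n) = 22.47 / 6.24499800 ≈ 3.59807962
t = 19.65 / 3.59807962 ≈ 5.461247

5.4612


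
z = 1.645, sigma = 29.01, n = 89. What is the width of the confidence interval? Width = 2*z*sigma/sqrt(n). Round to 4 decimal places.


width = 2*z*sigma/sqrt(n)
2*z*sigma = 2 * 1.645 * 29.01 = 95.4429
sqrt(89) ≈ 9.433981
width = 95.4429 / 9.433981 ≈ 10.116927

10.1169


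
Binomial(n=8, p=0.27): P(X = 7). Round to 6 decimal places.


P = C(n,k) * p^k * (1-p)^(n-k)
C(8,7) = 8
p^k = 0.27^7 ≈ 0.0001046035
(1-p)^(n-k) = 0.73^1 = 0.73
P = 8 * 0.0001046035 * 0.73 ≈ 0.000611

0.000611


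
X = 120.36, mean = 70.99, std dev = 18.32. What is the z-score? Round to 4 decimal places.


z = (X - mu) / sigma
X - mu = 120.36 - 70.99 = 49.37
z = 49.37 / 18.32 = 4937/1832 ≈ 2.694869

2.6949


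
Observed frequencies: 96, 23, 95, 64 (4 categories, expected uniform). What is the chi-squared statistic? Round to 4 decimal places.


chi2 = sum((O-E)^2/E), E = total/4
total = 278, E = 278/4 = 69.5
(96 - 69.5)^2 / 69.5 = 702.25 / 69.5 = 2809/278 ≈ 10.104317
(23 - 69.5)^2 / 69.5 = 2162.25 / 69.5 = 8649/278 ≈ 31.111511
(95 - 69.5)^2 / 69.5 = 650.25 / 69.5 = 2601/278 ≈ 9.356115
(64 - 69.5)^2 / 69.5 = 30.25 / 69.5 = 121/278 ≈ 0.435252
chi2 = 7090/139 ≈ 51.007194

51.0072


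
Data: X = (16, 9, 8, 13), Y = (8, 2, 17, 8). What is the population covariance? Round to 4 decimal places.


Cov = (1/n)*sum((xi-xbar)(yi-ybar))
n = 4, xbar = 46/4 = 11.5, ybar = 35/4 = 8.75
sum((xi-xbar)(yi-ybar)) = -16.5
Cov = -16.5 / 4 = -4.125

-4.1250


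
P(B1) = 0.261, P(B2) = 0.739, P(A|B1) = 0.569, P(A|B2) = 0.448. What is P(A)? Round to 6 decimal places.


P(A) = P(A|B1)*P(B1) + P(A|B2)*P(B2)
P(A|B1)*P(B1) = 0.569 * 0.261 = 0.148509
P(A|B2)*P(B2) = 0.448 * 0.739 = 0.331072
P(A) = 0.148509 + 0.331072 = 0.479581

0.479581


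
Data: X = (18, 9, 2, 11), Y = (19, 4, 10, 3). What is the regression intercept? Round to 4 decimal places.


a = ybar - b*xbar, where b = sum((xi-xbar)(yi-ybar)) / sum((xi-xbar)^2)
n = 4, xbar = 40/4 = 10, ybar = 36/4 = 9
Sxy = sum((xi-xbar)(yi-ybar)) = 71
Sxx = sum((xi-xbar)^2) = 130
b = Sxy / Sxx = 71/130 ≈ 0.546154
a = 9 - 0.546154 * 10 = 46/13 ≈ 3.538462

3.5385


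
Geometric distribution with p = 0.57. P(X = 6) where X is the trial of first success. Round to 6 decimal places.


P = (1-p)^(k-1) * p
(1-p)^(k-1) = 0.43^5 ≈ 0.01470084
P = 0.01470084 * 0.57 ≈ 0.008379481

0.008379


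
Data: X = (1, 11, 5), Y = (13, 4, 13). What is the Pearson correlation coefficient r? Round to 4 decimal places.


r = sum((xi-xbar)(yi-ybar)) / sqrt(sum((xi-xbar)^2) * sum((yi-ybar)^2))
n = 3, xbar = 17/3 ≈ 5.666667, ybar = 30/3 = 10
Sxy = sum((xi-xbar)(yi-ybar)) = -48
Sxx = sum((xi-xbar)^2) = 152/3 ≈ 50.666667
Syy = sum((yi-ybar)^2) = 54
sqrt(Sxx*Syy) ≈ 52.306787
r = Sxy / sqrt(Sxx*Syy) = -48 / 52.306787 ≈ -0.917663

-0.9177


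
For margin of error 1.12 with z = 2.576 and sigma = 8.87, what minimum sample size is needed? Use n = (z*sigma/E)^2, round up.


z*sigma/E = 2.576 * 8.87 / 1.12 = 20.401
(z*sigma/E)^2 = 416.200801
round up: n = 417

417


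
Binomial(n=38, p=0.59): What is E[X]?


E[X] = n*p = 38 * 0.59 = 22.42

22.42


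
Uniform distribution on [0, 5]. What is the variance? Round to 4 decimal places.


Var = (b-a)^2 / 12
(b-a)^2 = (5 - 0)^2 = 25
Var = 25/12 ≈ 2.083333

2.0833


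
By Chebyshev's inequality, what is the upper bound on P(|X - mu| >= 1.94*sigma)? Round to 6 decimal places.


P <= 1/k^2
k^2 = 1.94^2 = 3.7636
1/k^2 = 1 / 3.7636 = 2500/9409 ≈ 0.26570305

0.265703


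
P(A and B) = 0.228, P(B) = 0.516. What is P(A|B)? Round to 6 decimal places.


P(A|B) = P(A and B) / P(B) = 0.228 / 0.516 = 19/43 ≈ 0.44186047

0.441860


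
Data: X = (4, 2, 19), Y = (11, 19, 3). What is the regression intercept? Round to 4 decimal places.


a = ybar - b*xbar, where b = sum((xi-xbar)(yi-ybar)) / sum((xi-xbar)^2)
n = 3, xbar = 25/3 ≈ 8.333333, ybar = 33/3 = 11
Sxy = sum((xi-xbar)(yi-ybar)) = -136
Sxx = sum((xi-xbar)^2) = 518/3 ≈ 172.666667
b = Sxy / Sxx = -204/259 ≈ -0.787645
a = 11 - (-0.787645) * 8.333333 = 4549/259 ≈ 17.563707

17.5637


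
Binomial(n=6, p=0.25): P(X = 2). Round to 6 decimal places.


P = C(n,k) * p^k * (1-p)^(n-k)
C(6,2) = 15
p^k = 0.25^2 = 0.0625
(1-p)^(n-k) = 0.75^4 = 81/256 ≈ 0.3164063
P = 15 * 0.0625 * 0.3164063 = 1215/4096 ≈ 0.296631

0.296631


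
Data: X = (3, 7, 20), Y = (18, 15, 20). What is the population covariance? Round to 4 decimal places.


Cov = (1/n)*sum((xi-xbar)(yi-ybar))
n = 3, xbar = 30/3 = 10, ybar = 53/3 ≈ 17.666667
sum((xi-xbar)(yi-ybar)) = 29
Cov = 29 / 3 = 29/3 ≈ 9.666667

9.6667


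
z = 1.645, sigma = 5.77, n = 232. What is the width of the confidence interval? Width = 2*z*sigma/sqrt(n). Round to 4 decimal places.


width = 2*z*sigma/sqrt(n)
2*z*sigma = 2 * 1.645 * 5.77 = 18.9833
sqrt(232) ≈ 15.231546
width = 18.9833 / 15.231546 ≈ 1.246315

1.2463


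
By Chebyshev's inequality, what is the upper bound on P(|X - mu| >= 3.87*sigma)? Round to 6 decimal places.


P <= 1/k^2
k^2 = 3.87^2 = 14.9769
1/k^2 = 1 / 14.9769 ≈ 0.06676949

0.066769


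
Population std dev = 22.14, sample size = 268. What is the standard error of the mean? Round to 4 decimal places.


SE = sigma / sqrt(n)
sqrt(268) ≈ 16.370706
SE = 22.14 / 16.370706 ≈ 1.352416

1.3524


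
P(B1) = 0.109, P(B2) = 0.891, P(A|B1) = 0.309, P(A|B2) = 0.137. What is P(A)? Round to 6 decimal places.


P(A) = P(A|B1)*P(B1) + P(A|B2)*P(B2)
P(A|B1)*P(B1) = 0.309 * 0.109 = 0.033681
P(A|B2)*P(B2) = 0.137 * 0.891 = 0.122067
P(A) = 0.033681 + 0.122067 = 0.155748

0.155748


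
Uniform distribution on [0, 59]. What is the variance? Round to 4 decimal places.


Var = (b-a)^2 / 12
(b-a)^2 = (59 - 0)^2 = 3481
Var = 3481/12 ≈ 290.083333

290.0833


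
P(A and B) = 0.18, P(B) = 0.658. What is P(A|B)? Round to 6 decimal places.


P(A|B) = P(A and B) / P(B) = 0.18 / 0.658 = 90/329 ≈ 0.27355623

0.273556


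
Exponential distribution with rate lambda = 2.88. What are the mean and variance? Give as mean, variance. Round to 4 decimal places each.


mean = 1/lam, var = 1/lam^2
mean = 1 / 2.88 = 25/72 ≈ 0.347222
lam^2 = 2.88^2 = 8.2944
var = 1 / 8.2944 = 625/5184 ≈ 0.120563

0.3472, 0.1206


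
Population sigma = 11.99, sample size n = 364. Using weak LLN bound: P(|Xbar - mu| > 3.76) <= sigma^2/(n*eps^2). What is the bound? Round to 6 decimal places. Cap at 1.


bound = min(1, sigma^2/(n*eps^2))
sigma^2 = 11.99^2 = 143.7601
n*eps^2 = 364 * 3.76^2 = 364 * 14.1376 = 5146.0864
sigma^2/(n*eps^2) = 143.7601 / 5146.0864 ≈ 0.02793581

0.027936


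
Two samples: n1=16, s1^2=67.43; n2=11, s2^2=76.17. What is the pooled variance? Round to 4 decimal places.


sp^2 = ((n1-1)*s1^2 + (n2-1)*s2^2)/(n1+n2-2)
(n1-1)*s1^2 = 15 * 67.43 = 1011.45
(n2-1)*s2^2 = 10 * 76.17 = 761.7
numerator = 1011.45 + 761.7 = 1773.15
n1+n2-2 = 25
sp^2 = 1773.15 / 25 = 70.926

70.9260


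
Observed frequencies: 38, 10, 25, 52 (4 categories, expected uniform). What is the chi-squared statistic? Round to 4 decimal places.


chi2 = sum((O-E)^2/E), E = total/4
total = 125, E = 125/4 = 31.25
(38 - 31.25)^2 / 31.25 = 45.5625 / 31.25 = 1.458
(10 - 31.25)^2 / 31.25 = 451.5625 / 31.25 = 14.45
(25 - 31.25)^2 / 31.25 = 39.0625 / 31.25 = 1.25
(52 - 31.25)^2 / 31.25 = 430.5625 / 31.25 = 13.778
chi2 = 30.936

30.9360


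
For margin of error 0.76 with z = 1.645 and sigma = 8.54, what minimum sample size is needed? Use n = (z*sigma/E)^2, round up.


z*sigma/E = 1.645 * 8.54 / 0.76 = 140483/7600 ≈ 18.484605
(z*sigma/E)^2 ≈ 341.680632
round up: n = 342

342


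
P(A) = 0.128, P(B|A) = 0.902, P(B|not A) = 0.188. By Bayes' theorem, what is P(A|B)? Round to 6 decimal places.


P(A|B) = P(B|A)*P(A) / P(B), P(B) = P(B|A)*P(A) + P(B|not A)*P(not A)
P(B|A)*P(A) = 0.902 * 0.128 = 0.115456
P(B|not A)*P(not A) = 0.188 * 0.872 = 0.163936
P(B) = 0.115456 + 0.163936 = 0.279392
P(A|B) = 0.115456 / 0.279392 = 3608/8731 ≈ 0.41324018

0.413240


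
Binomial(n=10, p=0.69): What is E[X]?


E[X] = n*p = 10 * 0.69 = 6.9

6.9


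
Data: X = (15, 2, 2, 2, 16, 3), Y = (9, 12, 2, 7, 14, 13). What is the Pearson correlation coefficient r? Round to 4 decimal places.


r = sum((xi-xbar)(yi-ybar)) / sqrt(sum((xi-xbar)^2) * sum((yi-ybar)^2))
n = 6, xbar = 40/6 = 20/3 ≈ 6.666667, ybar = 57/6 = 9.5
Sxy = sum((xi-xbar)(yi-ybar)) = 60
Sxx = sum((xi-xbar)^2) = 706/3 ≈ 235.333333
Syy = sum((yi-ybar)^2) = 101.5
sqrt(Sxx*Syy) ≈ 154.552041
r = Sxy / sqrt(Sxx*Syy) = 60 / 154.552041 ≈ 0.388219

0.3882


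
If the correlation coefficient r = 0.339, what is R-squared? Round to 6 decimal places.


R^2 = r^2 = (0.339)^2 = 0.114921

0.114921


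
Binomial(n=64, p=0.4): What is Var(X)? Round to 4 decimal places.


Var = n*p*(1-p) = 64 * 0.4 * 0.6 = 15.36

15.3600


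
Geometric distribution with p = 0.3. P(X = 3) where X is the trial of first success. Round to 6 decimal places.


P = (1-p)^(k-1) * p
(1-p)^(k-1) = 0.7^2 = 0.49
P = 0.49 * 0.3 = 0.147

0.147000


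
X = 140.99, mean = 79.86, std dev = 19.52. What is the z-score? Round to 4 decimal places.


z = (X - mu) / sigma
X - mu = 140.99 - 79.86 = 61.13
z = 61.13 / 19.52 = 6113/1952 ≈ 3.131660

3.1317


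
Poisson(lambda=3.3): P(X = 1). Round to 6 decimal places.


P = e^(-lam) * lam^k / k!
e^(-3.3) ≈ 0.03688317
lam^k = 3.3^1 = 3.3
k! = 1! = 1
P = 0.03688317 * 3.3 / 1 ≈ 0.121714

0.121714


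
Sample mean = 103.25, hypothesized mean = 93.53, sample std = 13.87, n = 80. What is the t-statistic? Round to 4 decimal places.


t = (xbar - mu0) / (s/sqrt(n))
xbar - mu0 = 103.25 - 93.53 = 9.72
sqrt(80) ≈ 8.94427191
s/sqrt(n) = 13.87 / 8.94427191 ≈ 1.55071314
t = 9.72 / 1.55071314 ≈ 6.268084

6.2681


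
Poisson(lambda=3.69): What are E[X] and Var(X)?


E[X] = Var(X) = lambda = 3.69

3.69, 3.69


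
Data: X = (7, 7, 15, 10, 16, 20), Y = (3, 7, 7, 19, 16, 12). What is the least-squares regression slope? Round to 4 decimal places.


b = sum((xi-xbar)(yi-ybar)) / sum((xi-xbar)^2)
n = 6, xbar = 75/6 = 12.5, ybar = 64/6 = 32/3 ≈ 10.666667
Sxy = sum((xi-xbar)(yi-ybar)) = 61
Sxx = sum((xi-xbar)^2) = 141.5
b = Sxy / Sxx = 122/283 ≈ 0.431095

0.4311


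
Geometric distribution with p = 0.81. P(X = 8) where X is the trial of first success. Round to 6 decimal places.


P = (1-p)^(k-1) * p
(1-p)^(k-1) = 0.19^7 ≈ 0.000008938717
P = 0.000008938717 * 0.81 ≈ 0.000007240361

0.000007


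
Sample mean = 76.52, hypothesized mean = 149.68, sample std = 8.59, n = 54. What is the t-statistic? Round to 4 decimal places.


t = (xbar - mu0) / (s/sqrt(n))
xbar - mu0 = 76.52 - 149.68 = -73.16
sqrt(54) ≈ 7.34846923
s/sqrt(n) = 8.59 / 7.34846923 ≈ 1.16895094
t = -73.16 / 1.16895094 ≈ -62.586031

-62.5860


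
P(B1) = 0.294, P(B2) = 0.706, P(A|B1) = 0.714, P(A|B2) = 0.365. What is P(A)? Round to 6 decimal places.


P(A) = P(A|B1)*P(B1) + P(A|B2)*P(B2)
P(A|B1)*P(B1) = 0.714 * 0.294 = 0.209916
P(A|B2)*P(B2) = 0.365 * 0.706 = 0.25769
P(A) = 0.209916 + 0.25769 = 0.467606

0.467606


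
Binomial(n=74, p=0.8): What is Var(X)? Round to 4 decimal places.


Var = n*p*(1-p) = 74 * 0.8 * 0.2 = 11.84

11.8400


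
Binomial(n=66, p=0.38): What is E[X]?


E[X] = n*p = 66 * 0.38 = 25.08

25.08


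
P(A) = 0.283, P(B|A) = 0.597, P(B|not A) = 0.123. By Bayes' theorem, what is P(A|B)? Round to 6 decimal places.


P(A|B) = P(B|A)*P(A) / P(B), P(B) = P(B|A)*P(A) + P(B|not A)*P(not A)
P(B|A)*P(A) = 0.597 * 0.283 = 0.168951
P(B|not A)*P(not A) = 0.123 * 0.717 = 0.088191
P(B) = 0.168951 + 0.088191 = 0.257142
P(A|B) = 0.168951 / 0.257142 ≈ 0.65703386

0.657034


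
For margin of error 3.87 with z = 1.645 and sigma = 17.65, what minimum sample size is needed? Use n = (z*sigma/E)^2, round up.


z*sigma/E = 1.645 * 17.65 / 3.87 ≈ 7.502390
(z*sigma/E)^2 ≈ 56.285858
round up: n = 57

57


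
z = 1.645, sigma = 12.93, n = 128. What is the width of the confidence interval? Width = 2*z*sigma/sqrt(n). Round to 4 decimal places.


width = 2*z*sigma/sqrt(n)
2*z*sigma = 2 * 1.645 * 12.93 = 42.5397
sqrt(128) ≈ 11.313708
width = 42.5397 / 11.313708 ≈ 3.760014

3.7600


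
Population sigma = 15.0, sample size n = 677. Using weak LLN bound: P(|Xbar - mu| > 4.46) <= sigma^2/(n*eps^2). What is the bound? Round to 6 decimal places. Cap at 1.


bound = min(1, sigma^2/(n*eps^2))
sigma^2 = 15.0^2 = 225
n*eps^2 = 677 * 4.46^2 = 677 * 19.8916 = 13466.6132
sigma^2/(n*eps^2) = 225 / 13466.6132 ≈ 0.01670799

0.016708


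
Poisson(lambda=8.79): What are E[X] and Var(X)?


E[X] = Var(X) = lambda = 8.79

8.79, 8.79


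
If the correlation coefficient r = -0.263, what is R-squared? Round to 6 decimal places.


R^2 = r^2 = (-0.263)^2 = 0.069169

0.069169


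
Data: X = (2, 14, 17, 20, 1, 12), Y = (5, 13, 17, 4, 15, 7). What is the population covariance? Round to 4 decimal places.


Cov = (1/n)*sum((xi-xbar)(yi-ybar))
n = 6, xbar = 66/6 = 11, ybar = 61/6 ≈ 10.166667
sum((xi-xbar)(yi-ybar)) = -11
Cov = -11 / 6 = -11/6 ≈ -1.833333

-1.8333


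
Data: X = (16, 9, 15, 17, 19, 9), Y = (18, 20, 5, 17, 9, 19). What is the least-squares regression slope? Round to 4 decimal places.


b = sum((xi-xbar)(yi-ybar)) / sum((xi-xbar)^2)
n = 6, xbar = 85/6 ≈ 14.166667, ybar = 88/6 = 44/3 ≈ 14.666667
Sxy = sum((xi-xbar)(yi-ybar)) = -218/3 ≈ -72.666667
Sxx = sum((xi-xbar)^2) = 533/6 ≈ 88.833333
b = Sxy / Sxx = -436/533 ≈ -0.818011

-0.8180


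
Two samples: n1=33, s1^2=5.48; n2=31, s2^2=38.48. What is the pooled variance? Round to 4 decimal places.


sp^2 = ((n1-1)*s1^2 + (n2-1)*s2^2)/(n1+n2-2)
(n1-1)*s1^2 = 32 * 5.48 = 175.36
(n2-1)*s2^2 = 30 * 38.48 = 1154.4
numerator = 175.36 + 1154.4 = 1329.76
n1+n2-2 = 62
sp^2 = 1329.76 / 62 = 16622/775 ≈ 21.447742

21.4477


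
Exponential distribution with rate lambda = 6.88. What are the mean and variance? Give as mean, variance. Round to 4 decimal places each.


mean = 1/lam, var = 1/lam^2
mean = 1 / 6.88 = 25/172 ≈ 0.145349
lam^2 = 6.88^2 = 47.3344
var = 1 / 47.3344 ≈ 0.021126

0.1453, 0.0211


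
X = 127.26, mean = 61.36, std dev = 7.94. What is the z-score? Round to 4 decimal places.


z = (X - mu) / sigma
X - mu = 127.26 - 61.36 = 65.9
z = 65.9 / 7.94 = 3295/397 ≈ 8.299748

8.2997


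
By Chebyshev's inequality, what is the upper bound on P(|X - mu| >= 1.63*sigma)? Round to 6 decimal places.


P <= 1/k^2
k^2 = 1.63^2 = 2.6569
1/k^2 = 1 / 2.6569 ≈ 0.37637849

0.376378


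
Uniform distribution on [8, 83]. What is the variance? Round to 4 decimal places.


Var = (b-a)^2 / 12
(b-a)^2 = (83 - 8)^2 = 5625
Var = 5625/12 = 468.75

468.7500


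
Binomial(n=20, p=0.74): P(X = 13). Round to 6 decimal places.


P = C(n,k) * p^k * (1-p)^(n-k)
C(20,13) = 77520
p^k = 0.74^13 ≈ 0.01995319
(1-p)^(n-k) = 0.26^7 ≈ 0.00008031810
P = 77520 * 0.01995319 * 0.00008031810 ≈ 0.124234

0.124234


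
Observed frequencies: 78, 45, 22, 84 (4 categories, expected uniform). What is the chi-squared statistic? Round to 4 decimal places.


chi2 = sum((O-E)^2/E), E = total/4
total = 229, E = 229/4 = 57.25
(78 - 57.25)^2 / 57.25 = 430.5625 / 57.25 = 6889/916 ≈ 7.520742
(45 - 57.25)^2 / 57.25 = 150.0625 / 57.25 = 2401/916 ≈ 2.621179
(22 - 57.25)^2 / 57.25 = 1242.5625 / 57.25 = 19881/916 ≈ 21.704148
(84 - 57.25)^2 / 57.25 = 715.5625 / 57.25 = 11449/916 ≈ 12.498908
chi2 = 10155/229 ≈ 44.344978

44.3450


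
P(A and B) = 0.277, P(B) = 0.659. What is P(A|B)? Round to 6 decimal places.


P(A|B) = P(A and B) / P(B) = 0.277 / 0.659 = 277/659 ≈ 0.42033384

0.420334


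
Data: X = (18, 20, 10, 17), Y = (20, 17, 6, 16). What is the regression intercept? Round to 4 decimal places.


a = ybar - b*xbar, where b = sum((xi-xbar)(yi-ybar)) / sum((xi-xbar)^2)
n = 4, xbar = 65/4 = 16.25, ybar = 59/4 = 14.75
Sxy = sum((xi-xbar)(yi-ybar)) = 73.25
Sxx = sum((xi-xbar)^2) = 56.75
b = Sxy / Sxx = 293/227 ≈ 1.290749
a = 14.75 - 1.290749 * 16.25 = -1413/227 ≈ -6.224670

-6.2247


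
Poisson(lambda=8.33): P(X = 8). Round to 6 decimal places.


P = e^(-lam) * lam^k / k!
e^(-8.33) ≈ 0.0002411720
lam^k = 8.33^8 ≈ 23182486.270713
k! = 8! = 40320
P = 0.0002411720 * 23182486.270713 / 40320 ≈ 0.138665

0.138665


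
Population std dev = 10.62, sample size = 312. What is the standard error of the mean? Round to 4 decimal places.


SE = sigma / sqrt(n)
sqrt(312) ≈ 17.663522
SE = 10.62 / 17.663522 ≈ 0.601239

0.6012


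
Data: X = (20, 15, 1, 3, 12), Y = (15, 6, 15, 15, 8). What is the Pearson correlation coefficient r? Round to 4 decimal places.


r = sum((xi-xbar)(yi-ybar)) / sqrt(sum((xi-xbar)^2) * sum((yi-ybar)^2))
n = 5, xbar = 51/5 = 10.2, ybar = 59/5 = 11.8
Sxy = sum((xi-xbar)(yi-ybar)) = -55.8
Sxx = sum((xi-xbar)^2) = 258.8
Syy = sum((yi-ybar)^2) = 78.8
sqrt(Sxx*Syy) ≈ 142.805602
r = Sxy / sqrt(Sxx*Syy) = -55.8 / 142.805602 ≈ -0.390741

-0.3907


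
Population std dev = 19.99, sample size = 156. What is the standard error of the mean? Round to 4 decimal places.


SE = sigma / sqrt(n)
sqrt(156) ≈ 12.489996
SE = 19.99 / 12.489996 ≈ 1.600481

1.6005


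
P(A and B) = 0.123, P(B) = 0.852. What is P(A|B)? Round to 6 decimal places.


P(A|B) = P(A and B) / P(B) = 0.123 / 0.852 = 41/284 ≈ 0.14436620

0.144366


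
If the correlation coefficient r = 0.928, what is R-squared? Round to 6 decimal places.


R^2 = r^2 = (0.928)^2 = 0.861184

0.861184


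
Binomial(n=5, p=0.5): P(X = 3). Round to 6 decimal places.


P = C(n,k) * p^k * (1-p)^(n-k)
C(5,3) = 10
p^k = 0.5^3 = 0.125
(1-p)^(n-k) = 0.5^2 = 0.25
P = 10 * 0.125 * 0.25 = 0.3125

0.312500


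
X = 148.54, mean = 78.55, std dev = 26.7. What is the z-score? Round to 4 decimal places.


z = (X - mu) / sigma
X - mu = 148.54 - 78.55 = 69.99
z = 69.99 / 26.7 = 2333/890 ≈ 2.621348

2.6213


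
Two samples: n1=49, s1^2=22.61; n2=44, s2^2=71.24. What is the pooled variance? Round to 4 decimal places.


sp^2 = ((n1-1)*s1^2 + (n2-1)*s2^2)/(n1+n2-2)
(n1-1)*s1^2 = 48 * 22.61 = 1085.28
(n2-1)*s2^2 = 43 * 71.24 = 3063.32
numerator = 1085.28 + 3063.32 = 4148.6
n1+n2-2 = 91
sp^2 = 4148.6 / 91 = 20743/455 ≈ 45.589011

45.5890


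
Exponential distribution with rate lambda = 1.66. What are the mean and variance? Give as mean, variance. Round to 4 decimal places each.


mean = 1/lam, var = 1/lam^2
mean = 1 / 1.66 = 50/83 ≈ 0.602410
lam^2 = 1.66^2 = 2.7556
var = 1 / 2.7556 = 2500/6889 ≈ 0.362897

0.6024, 0.3629


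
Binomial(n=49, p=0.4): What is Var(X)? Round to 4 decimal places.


Var = n*p*(1-p) = 49 * 0.4 * 0.6 = 11.76

11.7600


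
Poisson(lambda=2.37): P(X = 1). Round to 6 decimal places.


P = e^(-lam) * lam^k / k!
e^(-2.37) ≈ 0.09348073
lam^k = 2.37^1 = 2.37
k! = 1! = 1
P = 0.09348073 * 2.37 / 1 ≈ 0.221549

0.221549


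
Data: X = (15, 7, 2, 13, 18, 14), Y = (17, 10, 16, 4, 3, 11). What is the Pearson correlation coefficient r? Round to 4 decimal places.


r = sum((xi-xbar)(yi-ybar)) / sqrt(sum((xi-xbar)^2) * sum((yi-ybar)^2))
n = 6, xbar = 69/6 = 11.5, ybar = 61/6 ≈ 10.166667
Sxy = sum((xi-xbar)(yi-ybar)) = -84.5
Sxx = sum((xi-xbar)^2) = 173.5
Syy = sum((yi-ybar)^2) = 1025/6 ≈ 170.833333
sqrt(Sxx*Syy) ≈ 172.161504
r = Sxy / sqrt(Sxx*Syy) = -84.5 / 172.161504 ≈ -0.490818

-0.4908


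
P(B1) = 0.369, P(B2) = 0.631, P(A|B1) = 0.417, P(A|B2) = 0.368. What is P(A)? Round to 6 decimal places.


P(A) = P(A|B1)*P(B1) + P(A|B2)*P(B2)
P(A|B1)*P(B1) = 0.417 * 0.369 = 0.153873
P(A|B2)*P(B2) = 0.368 * 0.631 = 0.232208
P(A) = 0.153873 + 0.232208 = 0.386081

0.386081


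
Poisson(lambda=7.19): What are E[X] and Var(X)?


E[X] = Var(X) = lambda = 7.19

7.19, 7.19


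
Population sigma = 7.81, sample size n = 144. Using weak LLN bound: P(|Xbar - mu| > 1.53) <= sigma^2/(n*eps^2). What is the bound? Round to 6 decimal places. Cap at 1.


bound = min(1, sigma^2/(n*eps^2))
sigma^2 = 7.81^2 = 60.9961
n*eps^2 = 144 * 1.53^2 = 144 * 2.3409 = 337.0896
sigma^2/(n*eps^2) = 60.9961 / 337.0896 ≈ 0.18094922

0.180949


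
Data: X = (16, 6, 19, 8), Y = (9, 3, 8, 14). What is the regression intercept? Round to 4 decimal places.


a = ybar - b*xbar, where b = sum((xi-xbar)(yi-ybar)) / sum((xi-xbar)^2)
n = 4, xbar = 49/4 = 12.25, ybar = 34/4 = 8.5
Sxy = sum((xi-xbar)(yi-ybar)) = 9.5
Sxx = sum((xi-xbar)^2) = 116.75
b = Sxy / Sxx = 38/467 ≈ 0.081370
a = 8.5 - 0.081370 * 12.25 = 3504/467 ≈ 7.503212

7.5032


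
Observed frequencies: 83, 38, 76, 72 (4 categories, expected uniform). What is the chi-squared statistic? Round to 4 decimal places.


chi2 = sum((O-E)^2/E), E = total/4
total = 269, E = 269/4 = 67.25
(83 - 67.25)^2 / 67.25 = 248.0625 / 67.25 = 3969/1076 ≈ 3.688662
(38 - 67.25)^2 / 67.25 = 855.5625 / 67.25 = 13689/1076 ≈ 12.722119
(76 - 67.25)^2 / 67.25 = 76.5625 / 67.25 = 1225/1076 ≈ 1.138476
(72 - 67.25)^2 / 67.25 = 22.5625 / 67.25 = 361/1076 ≈ 0.335502
chi2 = 4811/269 ≈ 17.884758

17.8848


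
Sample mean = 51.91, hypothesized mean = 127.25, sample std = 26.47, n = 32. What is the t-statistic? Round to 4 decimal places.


t = (xbar - mu0) / (s/sqrt(n))
xbar - mu0 = 51.91 - 127.25 = -75.34
sqrt(32) ≈ 5.65685425
s/sqrt(n) = 26.47 / 5.65685425 ≈ 4.67927912
t = -75.34 / 4.67927912 ≈ -16.100771

-16.1008


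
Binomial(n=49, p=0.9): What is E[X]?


E[X] = n*p = 49 * 0.9 = 44.1

44.1


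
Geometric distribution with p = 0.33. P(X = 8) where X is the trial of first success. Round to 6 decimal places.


P = (1-p)^(k-1) * p
(1-p)^(k-1) = 0.67^7 ≈ 0.06060712
P = 0.06060712 * 0.33 ≈ 0.02000035

0.020000


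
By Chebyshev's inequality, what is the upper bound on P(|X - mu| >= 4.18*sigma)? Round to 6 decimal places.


P <= 1/k^2
k^2 = 4.18^2 = 17.4724
1/k^2 = 1 / 17.4724 ≈ 0.05723312

0.057233


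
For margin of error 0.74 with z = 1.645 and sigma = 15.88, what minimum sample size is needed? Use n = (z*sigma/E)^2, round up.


z*sigma/E = 1.645 * 15.88 / 0.74 = 130613/3700 ≈ 35.300811
(z*sigma/E)^2 ≈ 1246.147244
round up: n = 1247

1247


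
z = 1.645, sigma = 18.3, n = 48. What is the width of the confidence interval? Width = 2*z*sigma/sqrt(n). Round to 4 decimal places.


width = 2*z*sigma/sqrt(n)
2*z*sigma = 2 * 1.645 * 18.3 = 60.207
sqrt(48) ≈ 6.928203
width = 60.207 / 6.928203 ≈ 8.690132

8.6901


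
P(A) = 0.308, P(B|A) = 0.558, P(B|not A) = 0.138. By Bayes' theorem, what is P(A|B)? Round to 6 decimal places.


P(A|B) = P(B|A)*P(A) / P(B), P(B) = P(B|A)*P(A) + P(B|not A)*P(not A)
P(B|A)*P(A) = 0.558 * 0.308 = 0.171864
P(B|not A)*P(not A) = 0.138 * 0.692 = 0.095496
P(B) = 0.171864 + 0.095496 = 0.26736
P(A|B) = 0.171864 / 0.26736 ≈ 0.64281867

0.642819


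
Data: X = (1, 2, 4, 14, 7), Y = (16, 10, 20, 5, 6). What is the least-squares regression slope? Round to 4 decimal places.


b = sum((xi-xbar)(yi-ybar)) / sum((xi-xbar)^2)
n = 5, xbar = 28/5 = 5.6, ybar = 57/5 = 11.4
Sxy = sum((xi-xbar)(yi-ybar)) = -91.2
Sxx = sum((xi-xbar)^2) = 109.2
b = Sxy / Sxx = -76/91 ≈ -0.835165

-0.8352


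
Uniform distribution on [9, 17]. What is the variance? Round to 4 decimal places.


Var = (b-a)^2 / 12
(b-a)^2 = (17 - 9)^2 = 64
Var = 64/12 ≈ 5.333333

5.3333


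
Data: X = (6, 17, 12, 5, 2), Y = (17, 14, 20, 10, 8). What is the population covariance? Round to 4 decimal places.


Cov = (1/n)*sum((xi-xbar)(yi-ybar))
n = 5, xbar = 42/5 = 8.4, ybar = 69/5 = 13.8
sum((xi-xbar)(yi-ybar)) = 66.4
Cov = 66.4 / 5 = 13.28

13.2800


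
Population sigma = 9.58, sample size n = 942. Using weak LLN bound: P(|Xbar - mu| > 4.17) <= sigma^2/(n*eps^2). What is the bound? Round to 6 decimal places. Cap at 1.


bound = min(1, sigma^2/(n*eps^2))
sigma^2 = 9.58^2 = 91.7764
n*eps^2 = 942 * 4.17^2 = 942 * 17.3889 = 16380.3438
sigma^2/(n*eps^2) = 91.7764 / 16380.3438 ≈ 0.00560284

0.005603


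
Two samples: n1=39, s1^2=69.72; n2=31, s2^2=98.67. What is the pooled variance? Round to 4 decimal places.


sp^2 = ((n1-1)*s1^2 + (n2-1)*s2^2)/(n1+n2-2)
(n1-1)*s1^2 = 38 * 69.72 = 2649.36
(n2-1)*s2^2 = 30 * 98.67 = 2960.1
numerator = 2649.36 + 2960.1 = 5609.46
n1+n2-2 = 68
sp^2 = 5609.46 / 68 = 280473/3400 ≈ 82.492059

82.4921


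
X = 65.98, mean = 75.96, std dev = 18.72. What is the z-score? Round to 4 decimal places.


z = (X - mu) / sigma
X - mu = 65.98 - 75.96 = -9.98
z = -9.98 / 18.72 = -499/936 ≈ -0.533120

-0.5331


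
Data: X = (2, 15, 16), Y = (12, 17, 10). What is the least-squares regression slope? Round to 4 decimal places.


b = sum((xi-xbar)(yi-ybar)) / sum((xi-xbar)^2)
n = 3, xbar = 33/3 = 11, ybar = 39/3 = 13
Sxy = sum((xi-xbar)(yi-ybar)) = 10
Sxx = sum((xi-xbar)^2) = 122
b = Sxy / Sxx = 5/61 ≈ 0.081967

0.0820


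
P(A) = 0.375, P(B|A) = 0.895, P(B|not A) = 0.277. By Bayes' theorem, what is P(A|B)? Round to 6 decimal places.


P(A|B) = P(B|A)*P(A) / P(B), P(B) = P(B|A)*P(A) + P(B|not A)*P(not A)
P(B|A)*P(A) = 0.895 * 0.375 = 0.335625
P(B|not A)*P(not A) = 0.277 * 0.625 = 0.173125
P(B) = 0.335625 + 0.173125 = 0.50875
P(A|B) = 0.335625 / 0.50875 = 537/814 ≈ 0.65970516

0.659705


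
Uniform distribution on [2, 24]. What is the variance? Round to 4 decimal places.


Var = (b-a)^2 / 12
(b-a)^2 = (24 - 2)^2 = 484
Var = 484/12 ≈ 40.333333

40.3333


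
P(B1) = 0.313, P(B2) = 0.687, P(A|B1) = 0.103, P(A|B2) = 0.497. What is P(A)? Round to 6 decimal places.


P(A) = P(A|B1)*P(B1) + P(A|B2)*P(B2)
P(A|B1)*P(B1) = 0.103 * 0.313 = 0.032239
P(A|B2)*P(B2) = 0.497 * 0.687 = 0.341439
P(A) = 0.032239 + 0.341439 = 0.373678

0.373678


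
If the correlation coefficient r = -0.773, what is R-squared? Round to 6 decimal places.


R^2 = r^2 = (-0.773)^2 = 0.597529

0.597529


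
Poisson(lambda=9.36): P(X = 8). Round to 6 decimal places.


P = e^(-lam) * lam^k / k!
e^(-9.36) ≈ 0.00008610010
lam^k = 9.36^8 ≈ 58912410.082031
k! = 8! = 40320
P = 0.00008610010 * 58912410.082031 / 40320 ≈ 0.125803

0.125803


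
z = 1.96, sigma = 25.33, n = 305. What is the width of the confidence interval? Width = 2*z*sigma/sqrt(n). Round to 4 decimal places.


width = 2*z*sigma/sqrt(n)
2*z*sigma = 2 * 1.96 * 25.33 = 99.2936
sqrt(305) ≈ 17.464249
width = 99.2936 / 17.464249 ≈ 5.685535

5.6855


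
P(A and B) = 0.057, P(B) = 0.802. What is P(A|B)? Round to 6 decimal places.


P(A|B) = P(A and B) / P(B) = 0.057 / 0.802 = 57/802 ≈ 0.07107232

0.071072


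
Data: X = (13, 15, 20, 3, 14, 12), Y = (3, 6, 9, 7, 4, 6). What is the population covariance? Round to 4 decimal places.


Cov = (1/n)*sum((xi-xbar)(yi-ybar))
n = 6, xbar = 77/6 ≈ 12.833333, ybar = 35/6 ≈ 5.833333
sum((xi-xbar)(yi-ybar)) = 53/6 ≈ 8.833333
Cov = 8.833333 / 6 = 53/36 ≈ 1.472222

1.4722


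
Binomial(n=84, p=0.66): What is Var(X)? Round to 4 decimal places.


Var = n*p*(1-p) = 84 * 0.66 * 0.34 = 18.8496

18.8496


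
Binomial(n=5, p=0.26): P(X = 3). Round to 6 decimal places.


P = C(n,k) * p^k * (1-p)^(n-k)
C(5,3) = 10
p^k = 0.26^3 = 0.017576
(1-p)^(n-k) = 0.74^2 = 0.5476
P = 10 * 0.017576 * 0.5476 ≈ 0.096246

0.096246


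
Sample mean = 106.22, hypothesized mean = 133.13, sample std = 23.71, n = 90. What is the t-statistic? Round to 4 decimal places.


t = (xbar - mu0) / (s/sqrt(n))
xbar - mu0 = 106.22 - 133.13 = -26.91
sqrt(90) ≈ 9.48683298
s/sqrt(n) = 23.71 / 9.48683298 ≈ 2.49925344
t = -26.91 / 2.49925344 ≈ -10.767215

-10.7672


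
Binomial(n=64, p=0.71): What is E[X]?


E[X] = n*p = 64 * 0.71 = 45.44

45.44


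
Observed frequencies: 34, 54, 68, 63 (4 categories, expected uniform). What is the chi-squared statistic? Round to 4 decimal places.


chi2 = sum((O-E)^2/E), E = total/4
total = 219, E = 219/4 = 54.75
(34 - 54.75)^2 / 54.75 = 430.5625 / 54.75 = 6889/876 ≈ 7.864155
(54 - 54.75)^2 / 54.75 = 0.5625 / 54.75 = 3/292 ≈ 0.010274
(68 - 54.75)^2 / 54.75 = 175.5625 / 54.75 = 2809/876 ≈ 3.206621
(63 - 54.75)^2 / 54.75 = 68.0625 / 54.75 = 363/292 ≈ 1.243151
chi2 = 2699/219 ≈ 12.324201

12.3242


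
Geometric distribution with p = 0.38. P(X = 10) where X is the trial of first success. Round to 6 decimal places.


P = (1-p)^(k-1) * p
(1-p)^(k-1) = 0.62^9 ≈ 0.01353709
P = 0.01353709 * 0.38 ≈ 0.005144093

0.005144


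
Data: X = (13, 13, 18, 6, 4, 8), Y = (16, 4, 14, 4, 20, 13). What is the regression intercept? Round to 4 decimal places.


a = ybar - b*xbar, where b = sum((xi-xbar)(yi-ybar)) / sum((xi-xbar)^2)
n = 6, xbar = 62/6 = 31/3 ≈ 10.333333, ybar = 71/6 ≈ 11.833333
Sxy = sum((xi-xbar)(yi-ybar)) = -41/3 ≈ -13.666667
Sxx = sum((xi-xbar)^2) = 412/3 ≈ 137.333333
b = Sxy / Sxx = -41/412 ≈ -0.099515
a = 11.833333 - (-0.099515) * 10.333333 = 5299/412 ≈ 12.861650

12.8617


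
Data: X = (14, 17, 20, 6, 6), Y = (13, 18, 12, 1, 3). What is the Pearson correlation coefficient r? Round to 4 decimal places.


r = sum((xi-xbar)(yi-ybar)) / sqrt(sum((xi-xbar)^2) * sum((yi-ybar)^2))
n = 5, xbar = 63/5 = 12.6, ybar = 47/5 = 9.4
Sxy = sum((xi-xbar)(yi-ybar)) = 159.8
Sxx = sum((xi-xbar)^2) = 163.2
Syy = sum((yi-ybar)^2) = 205.2
sqrt(Sxx*Syy) ≈ 182.999016
r = Sxy / sqrt(Sxx*Syy) = 159.8 / 182.999016 ≈ 0.873229

0.8732


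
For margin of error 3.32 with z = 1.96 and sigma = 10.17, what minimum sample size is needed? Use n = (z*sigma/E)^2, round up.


z*sigma/E = 1.96 * 10.17 / 3.32 = 49833/8300 ≈ 6.003976
(z*sigma/E)^2 ≈ 36.047727
round up: n = 37

37


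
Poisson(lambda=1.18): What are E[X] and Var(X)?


E[X] = Var(X) = lambda = 1.18

1.18, 1.18


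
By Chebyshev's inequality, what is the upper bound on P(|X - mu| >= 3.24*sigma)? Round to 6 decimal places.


P <= 1/k^2
k^2 = 3.24^2 = 10.4976
1/k^2 = 1 / 10.4976 = 625/6561 ≈ 0.09525987

0.095260


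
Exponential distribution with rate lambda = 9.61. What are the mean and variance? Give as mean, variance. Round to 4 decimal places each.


mean = 1/lam, var = 1/lam^2
mean = 1 / 9.61 = 100/961 ≈ 0.104058
lam^2 = 9.61^2 = 92.3521
var = 1 / 92.3521 ≈ 0.010828

0.1041, 0.0108


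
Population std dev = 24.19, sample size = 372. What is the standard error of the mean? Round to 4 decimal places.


SE = sigma / sqrt(n)
sqrt(372) ≈ 19.287302
SE = 24.19 / 19.287302 ≈ 1.254193

1.2542


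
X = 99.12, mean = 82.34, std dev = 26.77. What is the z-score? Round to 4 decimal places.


z = (X - mu) / sigma
X - mu = 99.12 - 82.34 = 16.78
z = 16.78 / 26.77 = 1678/2677 ≈ 0.626821

0.6268


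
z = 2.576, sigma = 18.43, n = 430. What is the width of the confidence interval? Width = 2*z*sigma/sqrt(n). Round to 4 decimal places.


width = 2*z*sigma/sqrt(n)
2*z*sigma = 2 * 2.576 * 18.43 = 94.95136
sqrt(430) ≈ 20.736441
width = 94.95136 / 20.736441 ≈ 4.578961

4.5790


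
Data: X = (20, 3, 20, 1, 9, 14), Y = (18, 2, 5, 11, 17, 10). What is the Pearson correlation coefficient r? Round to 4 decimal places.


r = sum((xi-xbar)(yi-ybar)) / sqrt(sum((xi-xbar)^2) * sum((yi-ybar)^2))
n = 6, xbar = 67/6 ≈ 11.166667, ybar = 63/6 = 10.5
Sxy = sum((xi-xbar)(yi-ybar)) = 66.5
Sxx = sum((xi-xbar)^2) = 2033/6 ≈ 338.833333
Syy = sum((yi-ybar)^2) = 201.5
sqrt(Sxx*Syy) ≈ 261.294693
r = Sxy / sqrt(Sxx*Syy) = 66.5 / 261.294693 ≈ 0.254502

0.2545
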